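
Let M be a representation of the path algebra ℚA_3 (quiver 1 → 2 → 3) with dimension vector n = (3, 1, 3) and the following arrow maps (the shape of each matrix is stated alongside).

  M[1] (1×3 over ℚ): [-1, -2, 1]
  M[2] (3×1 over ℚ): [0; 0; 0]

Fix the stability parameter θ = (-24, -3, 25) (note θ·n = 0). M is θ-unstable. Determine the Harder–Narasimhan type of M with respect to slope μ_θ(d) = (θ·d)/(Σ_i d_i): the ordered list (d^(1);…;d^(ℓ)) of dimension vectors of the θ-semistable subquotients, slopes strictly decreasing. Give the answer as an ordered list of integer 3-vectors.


Via rank(M_{q-1}∘⋯∘M_p): M ≅ I[1,1]^2, I[1,2], I[3,3]^3.
μ_θ-semistable layers: μ^(1)=25; μ^(2)=-3; μ^(3)=-24

((0, 0, 3); (0, 1, 0); (3, 0, 0))


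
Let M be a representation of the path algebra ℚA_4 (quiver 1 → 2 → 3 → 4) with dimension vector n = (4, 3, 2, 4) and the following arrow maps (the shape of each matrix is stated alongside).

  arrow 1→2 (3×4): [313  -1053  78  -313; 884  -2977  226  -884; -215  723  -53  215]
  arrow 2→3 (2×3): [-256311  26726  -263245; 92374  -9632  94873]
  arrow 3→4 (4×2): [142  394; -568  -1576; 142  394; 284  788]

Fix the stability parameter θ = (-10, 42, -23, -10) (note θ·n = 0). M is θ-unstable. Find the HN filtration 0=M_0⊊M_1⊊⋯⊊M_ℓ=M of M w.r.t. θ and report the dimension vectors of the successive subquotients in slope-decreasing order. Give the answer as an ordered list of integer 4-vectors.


Barcode: M ≅ I[1,1], I[1,2], I[1,3], I[1,4], I[4,4]^3. HN layers by μ_θ (4 steps, strictly decreasing):
  μ^(1)=42; μ^(2)=19/2; μ^(3)=3; μ^(4)=-10

((0, 1, 0, 0); (0, 1, 1, 0); (0, 1, 1, 1); (4, 0, 0, 3))


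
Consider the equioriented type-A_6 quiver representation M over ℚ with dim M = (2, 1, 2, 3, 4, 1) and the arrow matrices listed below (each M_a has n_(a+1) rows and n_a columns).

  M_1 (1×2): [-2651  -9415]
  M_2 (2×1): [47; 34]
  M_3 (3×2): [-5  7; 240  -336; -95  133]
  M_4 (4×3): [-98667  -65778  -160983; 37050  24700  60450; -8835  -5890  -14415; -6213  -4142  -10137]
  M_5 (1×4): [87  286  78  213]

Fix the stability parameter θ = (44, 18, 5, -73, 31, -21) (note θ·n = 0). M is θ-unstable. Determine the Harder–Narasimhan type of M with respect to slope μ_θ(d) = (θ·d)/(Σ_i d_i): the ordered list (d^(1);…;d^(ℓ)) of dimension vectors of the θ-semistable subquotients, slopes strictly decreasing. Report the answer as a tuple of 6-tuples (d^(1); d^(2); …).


Interval decomposition of M: I[1,1], I[1,4], I[3,3], I[4,4], I[4,6], I[5,5]^3.
HN type (ℓ=5): μ^(1)=44; μ^(2)=31; μ^(3)=5; μ^(4)=-3/2; μ^(5)=-73

((1, 0, 0, 0, 0, 0); (0, 0, 0, 0, 3, 0); (0, 0, 1, 0, 1, 1); (1, 1, 1, 1, 0, 0); (0, 0, 0, 2, 0, 0))


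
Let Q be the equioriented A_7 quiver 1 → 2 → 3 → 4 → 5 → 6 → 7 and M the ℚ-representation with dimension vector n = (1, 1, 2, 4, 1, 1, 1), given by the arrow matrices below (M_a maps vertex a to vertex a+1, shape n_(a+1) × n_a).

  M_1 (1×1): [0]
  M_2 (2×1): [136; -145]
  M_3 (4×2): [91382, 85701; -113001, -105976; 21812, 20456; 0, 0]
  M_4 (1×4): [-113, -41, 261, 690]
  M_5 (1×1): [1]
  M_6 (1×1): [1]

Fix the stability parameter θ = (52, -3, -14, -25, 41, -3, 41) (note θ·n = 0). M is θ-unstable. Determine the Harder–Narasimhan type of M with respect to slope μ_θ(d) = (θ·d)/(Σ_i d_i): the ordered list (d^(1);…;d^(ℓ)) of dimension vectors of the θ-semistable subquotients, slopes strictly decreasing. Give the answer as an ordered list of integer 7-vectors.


Via rank(M_{q-1}∘⋯∘M_p): M ≅ I[1,1], I[2,7], I[3,4], I[4,4]^2.
μ_θ-semistable layers: μ^(1)=52; μ^(2)=41; μ^(3)=19; μ^(4)=-14; μ^(5)=-39/2; μ^(6)=-25

((1, 0, 0, 0, 0, 0, 0); (0, 0, 0, 0, 0, 0, 1); (0, 0, 0, 0, 1, 1, 0); (0, 1, 1, 1, 0, 0, 0); (0, 0, 1, 1, 0, 0, 0); (0, 0, 0, 2, 0, 0, 0))


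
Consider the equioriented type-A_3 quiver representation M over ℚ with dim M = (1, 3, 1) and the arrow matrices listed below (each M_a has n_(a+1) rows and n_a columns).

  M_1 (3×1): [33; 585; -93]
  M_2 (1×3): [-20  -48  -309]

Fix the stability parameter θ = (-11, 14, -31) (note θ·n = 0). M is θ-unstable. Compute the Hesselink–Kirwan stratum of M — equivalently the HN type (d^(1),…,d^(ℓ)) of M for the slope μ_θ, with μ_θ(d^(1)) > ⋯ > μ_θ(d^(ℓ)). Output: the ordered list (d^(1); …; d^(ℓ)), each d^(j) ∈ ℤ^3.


Barcode: M ≅ I[1,3], I[2,2]^2. HN layers by μ_θ (3 steps, strictly decreasing):
  μ^(1)=14; μ^(2)=-17/2; μ^(3)=-11

((0, 2, 0); (0, 1, 1); (1, 0, 0))


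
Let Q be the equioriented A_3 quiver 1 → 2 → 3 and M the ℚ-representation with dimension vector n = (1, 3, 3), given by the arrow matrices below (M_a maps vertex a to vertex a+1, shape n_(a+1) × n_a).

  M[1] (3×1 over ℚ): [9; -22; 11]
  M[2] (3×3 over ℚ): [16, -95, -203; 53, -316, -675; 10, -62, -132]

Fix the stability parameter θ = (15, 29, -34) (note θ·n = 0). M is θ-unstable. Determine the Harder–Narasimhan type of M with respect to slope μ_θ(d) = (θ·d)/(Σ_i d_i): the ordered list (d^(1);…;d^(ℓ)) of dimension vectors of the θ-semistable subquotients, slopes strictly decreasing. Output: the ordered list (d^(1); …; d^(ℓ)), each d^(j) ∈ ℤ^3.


Barcode: M ≅ I[1,3], I[2,2], I[2,3], I[3,3]. HN layers by μ_θ (4 steps, strictly decreasing):
  μ^(1)=29; μ^(2)=10/3; μ^(3)=-5/2; μ^(4)=-34

((0, 1, 0); (1, 1, 1); (0, 1, 1); (0, 0, 1))


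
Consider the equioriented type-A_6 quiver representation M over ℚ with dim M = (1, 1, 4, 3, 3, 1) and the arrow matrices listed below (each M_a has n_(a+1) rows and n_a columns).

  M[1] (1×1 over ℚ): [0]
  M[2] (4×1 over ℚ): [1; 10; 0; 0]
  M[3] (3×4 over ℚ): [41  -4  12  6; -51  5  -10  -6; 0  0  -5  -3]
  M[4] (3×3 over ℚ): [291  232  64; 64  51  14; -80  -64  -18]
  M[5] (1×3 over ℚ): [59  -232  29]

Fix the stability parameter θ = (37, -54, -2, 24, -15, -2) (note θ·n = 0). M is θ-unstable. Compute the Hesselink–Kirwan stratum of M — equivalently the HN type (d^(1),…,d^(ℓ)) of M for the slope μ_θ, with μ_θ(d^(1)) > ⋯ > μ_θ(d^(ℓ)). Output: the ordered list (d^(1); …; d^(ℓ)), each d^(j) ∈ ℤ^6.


Via rank(M_{q-1}∘⋯∘M_p): M ≅ I[1,1], I[2,6], I[3,3], I[3,5]^2.
μ_θ-semistable layers: μ^(1)=37; μ^(2)=9/2; μ^(3)=7/3; μ^(4)=-2; μ^(5)=-54

((1, 0, 0, 0, 0, 0); (0, 0, 0, 2, 2, 0); (0, 0, 0, 1, 1, 1); (0, 0, 4, 0, 0, 0); (0, 1, 0, 0, 0, 0))


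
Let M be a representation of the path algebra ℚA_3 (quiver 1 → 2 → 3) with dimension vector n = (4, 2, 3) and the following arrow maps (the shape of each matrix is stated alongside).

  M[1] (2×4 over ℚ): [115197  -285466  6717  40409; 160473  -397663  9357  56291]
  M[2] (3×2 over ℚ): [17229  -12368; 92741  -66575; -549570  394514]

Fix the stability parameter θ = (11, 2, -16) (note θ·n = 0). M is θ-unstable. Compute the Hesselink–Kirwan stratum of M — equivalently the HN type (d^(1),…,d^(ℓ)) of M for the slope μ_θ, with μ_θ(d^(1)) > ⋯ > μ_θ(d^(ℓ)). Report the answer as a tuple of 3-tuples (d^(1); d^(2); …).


Barcode: M ≅ I[1,1]^2, I[1,3]^2, I[3,3]. HN layers by μ_θ (3 steps, strictly decreasing):
  μ^(1)=11; μ^(2)=-1; μ^(3)=-16

((2, 0, 0); (2, 2, 2); (0, 0, 1))


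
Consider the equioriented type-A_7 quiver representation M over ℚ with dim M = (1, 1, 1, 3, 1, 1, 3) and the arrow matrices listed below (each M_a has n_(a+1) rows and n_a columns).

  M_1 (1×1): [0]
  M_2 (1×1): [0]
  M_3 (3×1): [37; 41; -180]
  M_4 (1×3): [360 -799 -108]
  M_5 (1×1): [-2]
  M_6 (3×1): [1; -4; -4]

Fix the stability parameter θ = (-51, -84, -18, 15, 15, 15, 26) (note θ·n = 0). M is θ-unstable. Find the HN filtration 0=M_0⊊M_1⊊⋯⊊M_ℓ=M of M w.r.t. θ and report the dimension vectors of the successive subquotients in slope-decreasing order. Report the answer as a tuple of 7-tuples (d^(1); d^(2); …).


Interval decomposition of M: I[1,1], I[2,2], I[3,7], I[4,4]^2, I[7,7]^2.
HN type (ℓ=5): μ^(1)=26; μ^(2)=15; μ^(3)=-18; μ^(4)=-51; μ^(5)=-84

((0, 0, 0, 0, 0, 0, 3); (0, 0, 0, 3, 1, 1, 0); (0, 0, 1, 0, 0, 0, 0); (1, 0, 0, 0, 0, 0, 0); (0, 1, 0, 0, 0, 0, 0))


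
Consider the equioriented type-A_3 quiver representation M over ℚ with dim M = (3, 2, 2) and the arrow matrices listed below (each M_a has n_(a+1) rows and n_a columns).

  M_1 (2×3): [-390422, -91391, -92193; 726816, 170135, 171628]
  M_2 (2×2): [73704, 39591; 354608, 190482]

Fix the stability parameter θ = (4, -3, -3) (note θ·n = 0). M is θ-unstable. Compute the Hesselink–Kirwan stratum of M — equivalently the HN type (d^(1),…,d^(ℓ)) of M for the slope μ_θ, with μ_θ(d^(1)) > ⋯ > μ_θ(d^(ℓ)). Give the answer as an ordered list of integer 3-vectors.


Barcode: M ≅ I[1,1], I[1,2], I[1,3], I[3,3]. HN layers by μ_θ (4 steps, strictly decreasing):
  μ^(1)=4; μ^(2)=1/2; μ^(3)=-2/3; μ^(4)=-3

((1, 0, 0); (1, 1, 0); (1, 1, 1); (0, 0, 1))


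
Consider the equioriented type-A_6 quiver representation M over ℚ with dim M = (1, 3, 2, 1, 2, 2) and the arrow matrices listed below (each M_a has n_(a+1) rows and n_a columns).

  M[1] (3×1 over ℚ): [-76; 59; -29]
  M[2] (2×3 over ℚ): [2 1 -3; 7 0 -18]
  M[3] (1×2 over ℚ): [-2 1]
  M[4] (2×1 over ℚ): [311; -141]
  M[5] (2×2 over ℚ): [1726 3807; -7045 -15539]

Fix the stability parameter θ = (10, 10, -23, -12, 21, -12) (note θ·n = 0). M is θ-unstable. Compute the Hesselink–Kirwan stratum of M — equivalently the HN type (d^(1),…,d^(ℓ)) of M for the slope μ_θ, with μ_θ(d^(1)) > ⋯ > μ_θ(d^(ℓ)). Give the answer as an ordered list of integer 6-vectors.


Interval decomposition of M: I[1,6], I[2,2], I[2,3], I[5,6].
HN type (ℓ=4): μ^(1)=10; μ^(2)=9/2; μ^(3)=-15/4; μ^(4)=-13/2

((0, 1, 0, 0, 0, 0); (0, 0, 0, 0, 2, 2); (1, 1, 1, 1, 0, 0); (0, 1, 1, 0, 0, 0))


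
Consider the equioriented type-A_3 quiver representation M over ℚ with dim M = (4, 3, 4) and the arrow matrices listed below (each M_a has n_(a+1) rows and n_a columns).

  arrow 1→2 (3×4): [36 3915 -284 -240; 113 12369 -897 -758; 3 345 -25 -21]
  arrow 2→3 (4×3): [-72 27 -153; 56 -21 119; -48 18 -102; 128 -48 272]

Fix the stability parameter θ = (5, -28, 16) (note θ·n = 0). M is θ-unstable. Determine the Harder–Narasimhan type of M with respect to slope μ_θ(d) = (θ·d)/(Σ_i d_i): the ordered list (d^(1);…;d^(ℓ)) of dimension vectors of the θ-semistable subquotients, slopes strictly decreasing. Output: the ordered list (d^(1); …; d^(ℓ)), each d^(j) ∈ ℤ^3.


Via rank(M_{q-1}∘⋯∘M_p): M ≅ I[1,1], I[1,2]^2, I[1,3], I[3,3]^3.
μ_θ-semistable layers: μ^(1)=16; μ^(2)=5; μ^(3)=-23/2

((0, 0, 4); (1, 0, 0); (3, 3, 0))


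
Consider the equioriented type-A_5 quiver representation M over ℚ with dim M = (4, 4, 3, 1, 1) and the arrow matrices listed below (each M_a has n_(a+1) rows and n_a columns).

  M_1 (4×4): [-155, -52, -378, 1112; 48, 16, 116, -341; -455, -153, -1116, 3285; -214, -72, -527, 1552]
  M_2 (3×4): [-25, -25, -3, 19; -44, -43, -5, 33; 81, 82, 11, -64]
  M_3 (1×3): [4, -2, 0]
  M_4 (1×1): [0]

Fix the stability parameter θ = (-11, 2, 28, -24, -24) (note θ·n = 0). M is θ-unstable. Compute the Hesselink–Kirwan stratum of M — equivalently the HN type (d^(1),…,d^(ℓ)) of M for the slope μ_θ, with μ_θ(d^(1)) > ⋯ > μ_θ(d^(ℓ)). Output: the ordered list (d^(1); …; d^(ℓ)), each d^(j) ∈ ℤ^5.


Barcode: M ≅ I[1,2], I[1,3]^2, I[1,4], I[5,5]. HN layers by μ_θ (4 steps, strictly decreasing):
  μ^(1)=28; μ^(2)=2; μ^(3)=-11; μ^(4)=-24

((0, 0, 2, 0, 0); (0, 4, 1, 1, 0); (4, 0, 0, 0, 0); (0, 0, 0, 0, 1))


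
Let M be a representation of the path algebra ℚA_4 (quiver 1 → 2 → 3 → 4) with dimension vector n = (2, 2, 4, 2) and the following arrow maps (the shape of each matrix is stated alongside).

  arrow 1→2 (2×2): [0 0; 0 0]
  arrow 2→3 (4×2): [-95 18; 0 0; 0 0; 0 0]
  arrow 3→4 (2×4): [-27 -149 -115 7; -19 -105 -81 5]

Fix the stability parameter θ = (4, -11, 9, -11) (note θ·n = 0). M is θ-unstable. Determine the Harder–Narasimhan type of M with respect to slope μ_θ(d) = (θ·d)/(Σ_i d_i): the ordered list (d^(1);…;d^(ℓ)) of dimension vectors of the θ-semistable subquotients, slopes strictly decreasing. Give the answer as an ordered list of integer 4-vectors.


Interval decomposition of M: I[1,1]^2, I[2,2], I[2,4], I[3,3]^2, I[3,4].
HN type (ℓ=4): μ^(1)=9; μ^(2)=4; μ^(3)=-1; μ^(4)=-11

((0, 0, 2, 0); (2, 0, 0, 0); (0, 0, 2, 2); (0, 2, 0, 0))


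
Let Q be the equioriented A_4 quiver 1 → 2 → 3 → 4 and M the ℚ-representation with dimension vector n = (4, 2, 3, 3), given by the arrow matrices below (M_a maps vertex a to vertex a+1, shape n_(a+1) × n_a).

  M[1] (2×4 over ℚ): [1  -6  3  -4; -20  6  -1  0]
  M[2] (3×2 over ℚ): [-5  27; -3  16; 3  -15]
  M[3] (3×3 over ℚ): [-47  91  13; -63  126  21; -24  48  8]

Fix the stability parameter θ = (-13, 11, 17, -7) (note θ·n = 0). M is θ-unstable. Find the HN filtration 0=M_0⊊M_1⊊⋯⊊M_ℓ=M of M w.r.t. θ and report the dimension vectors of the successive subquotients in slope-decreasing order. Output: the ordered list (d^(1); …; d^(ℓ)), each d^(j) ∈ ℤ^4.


Barcode: M ≅ I[1,1]^2, I[1,3], I[1,4], I[3,4], I[4,4]. HN layers by μ_θ (6 steps, strictly decreasing):
  μ^(1)=17; μ^(2)=11; μ^(3)=7; μ^(4)=5; μ^(5)=-7; μ^(6)=-13

((0, 0, 1, 0); (0, 1, 0, 0); (0, 1, 1, 1); (0, 0, 1, 1); (0, 0, 0, 1); (4, 0, 0, 0))


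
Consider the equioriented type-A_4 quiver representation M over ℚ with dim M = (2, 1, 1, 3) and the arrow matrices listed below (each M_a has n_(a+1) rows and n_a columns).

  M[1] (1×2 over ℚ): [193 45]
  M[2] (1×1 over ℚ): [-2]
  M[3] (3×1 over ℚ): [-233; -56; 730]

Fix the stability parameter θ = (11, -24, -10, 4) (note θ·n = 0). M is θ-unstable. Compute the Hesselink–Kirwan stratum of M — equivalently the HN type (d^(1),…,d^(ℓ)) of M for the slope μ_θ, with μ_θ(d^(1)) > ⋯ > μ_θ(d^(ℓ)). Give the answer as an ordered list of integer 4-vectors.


Via rank(M_{q-1}∘⋯∘M_p): M ≅ I[1,1], I[1,4], I[4,4]^2.
μ_θ-semistable layers: μ^(1)=11; μ^(2)=4; μ^(3)=-23/3

((1, 0, 0, 0); (0, 0, 0, 3); (1, 1, 1, 0))


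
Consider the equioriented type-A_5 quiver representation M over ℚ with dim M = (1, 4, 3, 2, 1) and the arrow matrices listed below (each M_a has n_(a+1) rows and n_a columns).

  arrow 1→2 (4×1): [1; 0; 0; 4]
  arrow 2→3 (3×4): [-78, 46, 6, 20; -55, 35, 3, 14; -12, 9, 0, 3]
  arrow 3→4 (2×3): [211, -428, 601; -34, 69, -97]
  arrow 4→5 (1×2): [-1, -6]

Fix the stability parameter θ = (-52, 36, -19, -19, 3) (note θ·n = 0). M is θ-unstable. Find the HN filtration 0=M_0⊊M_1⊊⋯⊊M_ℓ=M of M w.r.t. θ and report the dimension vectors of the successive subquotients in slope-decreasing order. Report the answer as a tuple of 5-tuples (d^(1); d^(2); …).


Via rank(M_{q-1}∘⋯∘M_p): M ≅ I[1,4], I[2,2]^2, I[2,5], I[3,3].
μ_θ-semistable layers: μ^(1)=36; μ^(2)=3; μ^(3)=-2/3; μ^(4)=-19; μ^(5)=-52

((0, 2, 0, 0, 0); (0, 0, 0, 0, 1); (0, 2, 2, 2, 0); (0, 0, 1, 0, 0); (1, 0, 0, 0, 0))


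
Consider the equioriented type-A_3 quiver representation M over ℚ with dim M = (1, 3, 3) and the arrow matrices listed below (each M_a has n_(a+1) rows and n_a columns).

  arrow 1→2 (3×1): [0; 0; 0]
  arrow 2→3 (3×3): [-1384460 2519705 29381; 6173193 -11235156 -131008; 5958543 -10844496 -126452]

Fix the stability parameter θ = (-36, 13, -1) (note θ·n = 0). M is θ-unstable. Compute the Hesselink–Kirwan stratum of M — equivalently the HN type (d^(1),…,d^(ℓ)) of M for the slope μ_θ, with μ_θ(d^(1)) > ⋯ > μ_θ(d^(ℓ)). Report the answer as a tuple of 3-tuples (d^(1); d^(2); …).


Interval decomposition of M: I[1,1], I[2,2], I[2,3]^2, I[3,3].
HN type (ℓ=4): μ^(1)=13; μ^(2)=6; μ^(3)=-1; μ^(4)=-36

((0, 1, 0); (0, 2, 2); (0, 0, 1); (1, 0, 0))


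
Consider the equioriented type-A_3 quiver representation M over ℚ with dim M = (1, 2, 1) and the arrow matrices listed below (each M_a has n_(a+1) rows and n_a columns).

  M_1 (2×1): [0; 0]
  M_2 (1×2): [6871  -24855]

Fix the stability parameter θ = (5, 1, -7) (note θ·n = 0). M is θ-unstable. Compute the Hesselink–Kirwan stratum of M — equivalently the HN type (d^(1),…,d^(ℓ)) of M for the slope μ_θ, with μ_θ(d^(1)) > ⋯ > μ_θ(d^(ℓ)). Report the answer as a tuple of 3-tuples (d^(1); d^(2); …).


Via rank(M_{q-1}∘⋯∘M_p): M ≅ I[1,1], I[2,2], I[2,3].
μ_θ-semistable layers: μ^(1)=5; μ^(2)=1; μ^(3)=-3

((1, 0, 0); (0, 1, 0); (0, 1, 1))


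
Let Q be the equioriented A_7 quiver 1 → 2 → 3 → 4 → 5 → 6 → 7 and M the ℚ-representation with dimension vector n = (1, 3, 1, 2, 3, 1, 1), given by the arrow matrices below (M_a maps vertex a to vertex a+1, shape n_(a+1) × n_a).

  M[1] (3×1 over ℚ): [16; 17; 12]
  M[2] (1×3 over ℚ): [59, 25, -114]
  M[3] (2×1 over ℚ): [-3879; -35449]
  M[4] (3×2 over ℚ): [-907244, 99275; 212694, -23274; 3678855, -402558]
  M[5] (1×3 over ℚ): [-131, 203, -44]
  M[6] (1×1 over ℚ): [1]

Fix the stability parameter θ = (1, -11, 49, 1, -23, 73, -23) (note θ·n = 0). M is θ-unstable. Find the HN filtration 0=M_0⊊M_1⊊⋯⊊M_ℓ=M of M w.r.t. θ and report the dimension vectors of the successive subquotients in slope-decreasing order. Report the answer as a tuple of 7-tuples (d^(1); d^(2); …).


Barcode: M ≅ I[1,7], I[2,2]^2, I[4,5], I[5,5]. HN layers by μ_θ (5 steps, strictly decreasing):
  μ^(1)=25; μ^(2)=9; μ^(3)=-5; μ^(4)=-11; μ^(5)=-23

((0, 0, 0, 0, 0, 1, 1); (0, 0, 1, 1, 1, 0, 0); (1, 1, 0, 0, 0, 0, 0); (0, 2, 0, 1, 1, 0, 0); (0, 0, 0, 0, 1, 0, 0))


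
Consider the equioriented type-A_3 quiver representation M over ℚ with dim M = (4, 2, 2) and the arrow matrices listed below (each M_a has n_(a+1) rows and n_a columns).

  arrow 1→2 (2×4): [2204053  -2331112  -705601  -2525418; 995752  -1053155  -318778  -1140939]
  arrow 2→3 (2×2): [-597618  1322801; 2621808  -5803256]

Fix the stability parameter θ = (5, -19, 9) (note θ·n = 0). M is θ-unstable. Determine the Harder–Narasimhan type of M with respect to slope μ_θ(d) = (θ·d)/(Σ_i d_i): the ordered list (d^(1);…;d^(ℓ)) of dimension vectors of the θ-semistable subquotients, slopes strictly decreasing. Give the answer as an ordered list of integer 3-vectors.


Via rank(M_{q-1}∘⋯∘M_p): M ≅ I[1,1]^2, I[1,2], I[1,3], I[3,3].
μ_θ-semistable layers: μ^(1)=9; μ^(2)=5; μ^(3)=-7

((0, 0, 2); (2, 0, 0); (2, 2, 0))


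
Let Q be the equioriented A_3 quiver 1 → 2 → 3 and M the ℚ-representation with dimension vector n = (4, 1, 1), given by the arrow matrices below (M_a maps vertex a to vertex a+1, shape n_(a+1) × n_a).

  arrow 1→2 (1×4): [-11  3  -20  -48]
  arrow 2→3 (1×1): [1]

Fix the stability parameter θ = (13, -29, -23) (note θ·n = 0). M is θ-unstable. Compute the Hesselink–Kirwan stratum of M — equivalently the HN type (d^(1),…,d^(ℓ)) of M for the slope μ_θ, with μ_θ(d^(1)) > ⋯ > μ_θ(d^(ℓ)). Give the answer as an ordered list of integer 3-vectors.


Interval decomposition of M: I[1,1]^3, I[1,3].
HN type (ℓ=2): μ^(1)=13; μ^(2)=-13

((3, 0, 0); (1, 1, 1))


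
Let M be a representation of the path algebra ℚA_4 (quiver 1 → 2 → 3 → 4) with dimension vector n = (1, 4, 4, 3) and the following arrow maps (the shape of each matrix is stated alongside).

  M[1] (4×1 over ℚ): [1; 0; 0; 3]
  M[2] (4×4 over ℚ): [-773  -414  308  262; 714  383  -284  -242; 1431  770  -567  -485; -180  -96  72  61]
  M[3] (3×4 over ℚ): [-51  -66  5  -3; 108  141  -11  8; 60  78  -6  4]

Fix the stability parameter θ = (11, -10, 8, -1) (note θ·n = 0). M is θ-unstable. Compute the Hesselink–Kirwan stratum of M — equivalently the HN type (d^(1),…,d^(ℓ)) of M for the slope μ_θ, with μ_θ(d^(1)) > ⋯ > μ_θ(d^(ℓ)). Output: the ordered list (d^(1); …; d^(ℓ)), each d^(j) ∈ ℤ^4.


Barcode: M ≅ I[1,3], I[2,3], I[2,4]^2, I[4,4]. HN layers by μ_θ (5 steps, strictly decreasing):
  μ^(1)=8; μ^(2)=7/2; μ^(3)=1/2; μ^(4)=-1; μ^(5)=-10

((0, 0, 2, 0); (0, 0, 2, 2); (1, 1, 0, 0); (0, 0, 0, 1); (0, 3, 0, 0))


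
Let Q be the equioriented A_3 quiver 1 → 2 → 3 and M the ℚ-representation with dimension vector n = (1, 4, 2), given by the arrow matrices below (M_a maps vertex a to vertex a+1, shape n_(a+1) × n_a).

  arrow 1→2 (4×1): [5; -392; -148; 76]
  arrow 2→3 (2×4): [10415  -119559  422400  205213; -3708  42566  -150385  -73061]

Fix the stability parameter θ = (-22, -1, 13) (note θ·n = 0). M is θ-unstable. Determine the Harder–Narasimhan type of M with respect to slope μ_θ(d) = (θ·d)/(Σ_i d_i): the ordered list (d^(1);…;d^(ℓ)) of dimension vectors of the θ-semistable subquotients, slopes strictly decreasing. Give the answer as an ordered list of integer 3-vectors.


Interval decomposition of M: I[1,3], I[2,2]^2, I[2,3].
HN type (ℓ=3): μ^(1)=13; μ^(2)=-1; μ^(3)=-22

((0, 0, 2); (0, 4, 0); (1, 0, 0))


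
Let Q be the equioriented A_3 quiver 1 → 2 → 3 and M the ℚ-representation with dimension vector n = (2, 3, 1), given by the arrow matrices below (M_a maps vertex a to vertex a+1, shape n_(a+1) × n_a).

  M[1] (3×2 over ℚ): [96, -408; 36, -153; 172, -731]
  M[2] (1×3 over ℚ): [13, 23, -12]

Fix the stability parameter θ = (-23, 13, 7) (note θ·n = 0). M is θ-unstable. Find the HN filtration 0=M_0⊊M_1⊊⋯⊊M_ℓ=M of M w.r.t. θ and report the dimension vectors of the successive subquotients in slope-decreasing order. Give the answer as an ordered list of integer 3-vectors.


Barcode: M ≅ I[1,1], I[1,3], I[2,2]^2. HN layers by μ_θ (3 steps, strictly decreasing):
  μ^(1)=13; μ^(2)=10; μ^(3)=-23

((0, 2, 0); (0, 1, 1); (2, 0, 0))


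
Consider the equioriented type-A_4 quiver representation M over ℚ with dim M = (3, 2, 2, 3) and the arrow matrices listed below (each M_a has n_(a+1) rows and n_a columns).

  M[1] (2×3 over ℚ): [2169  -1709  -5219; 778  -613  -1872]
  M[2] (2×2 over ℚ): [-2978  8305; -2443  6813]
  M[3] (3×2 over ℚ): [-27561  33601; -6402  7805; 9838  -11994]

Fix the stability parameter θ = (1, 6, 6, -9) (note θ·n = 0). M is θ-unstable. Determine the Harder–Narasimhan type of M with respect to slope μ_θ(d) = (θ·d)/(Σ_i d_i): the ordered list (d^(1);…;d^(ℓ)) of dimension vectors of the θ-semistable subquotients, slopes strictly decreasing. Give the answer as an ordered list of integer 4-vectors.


Via rank(M_{q-1}∘⋯∘M_p): M ≅ I[1,1], I[1,4]^2, I[4,4].
μ_θ-semistable layers: μ^(1)=1; μ^(2)=-9

((3, 2, 2, 2); (0, 0, 0, 1))


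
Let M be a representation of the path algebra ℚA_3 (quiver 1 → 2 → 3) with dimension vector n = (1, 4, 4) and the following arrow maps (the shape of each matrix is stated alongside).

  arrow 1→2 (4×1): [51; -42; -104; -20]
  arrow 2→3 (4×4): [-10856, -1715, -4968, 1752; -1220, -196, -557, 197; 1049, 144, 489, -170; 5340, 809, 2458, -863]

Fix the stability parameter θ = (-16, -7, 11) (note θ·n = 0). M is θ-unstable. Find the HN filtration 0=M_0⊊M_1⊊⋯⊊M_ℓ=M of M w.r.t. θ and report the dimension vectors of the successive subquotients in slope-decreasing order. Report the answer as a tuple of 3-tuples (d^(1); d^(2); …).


Barcode: M ≅ I[1,3], I[2,3]^3. HN layers by μ_θ (3 steps, strictly decreasing):
  μ^(1)=11; μ^(2)=-7; μ^(3)=-16

((0, 0, 4); (0, 4, 0); (1, 0, 0))


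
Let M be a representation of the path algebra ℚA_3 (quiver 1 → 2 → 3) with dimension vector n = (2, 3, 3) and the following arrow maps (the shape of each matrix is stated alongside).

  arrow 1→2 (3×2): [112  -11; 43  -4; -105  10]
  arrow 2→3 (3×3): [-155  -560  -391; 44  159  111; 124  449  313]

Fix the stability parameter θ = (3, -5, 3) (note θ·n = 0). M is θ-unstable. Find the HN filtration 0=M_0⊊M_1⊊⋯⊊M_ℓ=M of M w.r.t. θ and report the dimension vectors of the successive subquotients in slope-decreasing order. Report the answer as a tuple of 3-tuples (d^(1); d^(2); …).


Via rank(M_{q-1}∘⋯∘M_p): M ≅ I[1,2], I[1,3], I[2,3], I[3,3].
μ_θ-semistable layers: μ^(1)=3; μ^(2)=-1; μ^(3)=-5

((0, 0, 3); (2, 2, 0); (0, 1, 0))


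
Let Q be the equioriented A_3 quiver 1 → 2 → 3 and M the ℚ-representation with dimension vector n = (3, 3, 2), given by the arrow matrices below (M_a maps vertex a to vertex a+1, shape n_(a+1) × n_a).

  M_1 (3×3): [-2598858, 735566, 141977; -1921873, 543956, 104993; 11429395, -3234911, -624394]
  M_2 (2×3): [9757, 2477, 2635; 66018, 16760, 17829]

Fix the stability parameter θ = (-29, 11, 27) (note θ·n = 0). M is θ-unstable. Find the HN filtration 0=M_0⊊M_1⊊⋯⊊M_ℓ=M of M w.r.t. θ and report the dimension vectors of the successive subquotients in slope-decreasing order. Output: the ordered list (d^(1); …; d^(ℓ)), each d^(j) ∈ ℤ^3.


Barcode: M ≅ I[1,2], I[1,3]^2. HN layers by μ_θ (3 steps, strictly decreasing):
  μ^(1)=27; μ^(2)=11; μ^(3)=-29

((0, 0, 2); (0, 3, 0); (3, 0, 0))


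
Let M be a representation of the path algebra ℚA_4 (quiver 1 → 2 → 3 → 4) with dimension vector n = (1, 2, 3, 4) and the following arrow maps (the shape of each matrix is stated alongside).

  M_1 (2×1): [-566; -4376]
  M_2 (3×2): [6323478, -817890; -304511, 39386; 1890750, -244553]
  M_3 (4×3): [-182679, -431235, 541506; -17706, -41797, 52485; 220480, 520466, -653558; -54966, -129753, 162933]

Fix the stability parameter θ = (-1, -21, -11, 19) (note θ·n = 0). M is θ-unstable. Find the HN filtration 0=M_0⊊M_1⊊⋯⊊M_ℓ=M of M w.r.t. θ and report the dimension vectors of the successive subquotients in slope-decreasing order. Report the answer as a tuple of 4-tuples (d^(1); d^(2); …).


Barcode: M ≅ I[1,4], I[2,4], I[3,3], I[4,4]^2. HN layers by μ_θ (3 steps, strictly decreasing):
  μ^(1)=19; μ^(2)=-11; μ^(3)=-21

((0, 0, 0, 4); (1, 1, 3, 0); (0, 1, 0, 0))


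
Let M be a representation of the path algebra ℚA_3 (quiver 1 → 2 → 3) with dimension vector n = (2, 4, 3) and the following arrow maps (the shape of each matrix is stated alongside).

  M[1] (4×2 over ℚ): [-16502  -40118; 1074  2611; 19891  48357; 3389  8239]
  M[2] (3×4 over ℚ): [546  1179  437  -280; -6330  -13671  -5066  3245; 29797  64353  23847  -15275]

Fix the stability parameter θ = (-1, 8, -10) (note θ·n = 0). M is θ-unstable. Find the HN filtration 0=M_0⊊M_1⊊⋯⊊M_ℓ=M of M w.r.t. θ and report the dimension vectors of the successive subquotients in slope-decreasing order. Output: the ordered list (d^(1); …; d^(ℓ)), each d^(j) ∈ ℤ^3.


Barcode: M ≅ I[1,3]^2, I[2,2], I[2,3]. HN layers by μ_θ (2 steps, strictly decreasing):
  μ^(1)=8; μ^(2)=-1

((0, 1, 0); (2, 3, 3))


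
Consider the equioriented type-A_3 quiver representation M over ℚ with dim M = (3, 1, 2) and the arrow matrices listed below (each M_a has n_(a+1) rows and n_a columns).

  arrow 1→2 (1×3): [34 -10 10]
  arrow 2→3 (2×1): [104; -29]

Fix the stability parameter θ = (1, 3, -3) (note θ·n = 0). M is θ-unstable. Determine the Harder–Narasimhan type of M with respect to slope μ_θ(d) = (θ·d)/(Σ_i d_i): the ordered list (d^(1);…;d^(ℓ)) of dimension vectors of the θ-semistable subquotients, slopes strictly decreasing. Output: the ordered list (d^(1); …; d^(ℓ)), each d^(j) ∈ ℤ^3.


Interval decomposition of M: I[1,1]^2, I[1,3], I[3,3].
HN type (ℓ=3): μ^(1)=1; μ^(2)=1/3; μ^(3)=-3

((2, 0, 0); (1, 1, 1); (0, 0, 1))


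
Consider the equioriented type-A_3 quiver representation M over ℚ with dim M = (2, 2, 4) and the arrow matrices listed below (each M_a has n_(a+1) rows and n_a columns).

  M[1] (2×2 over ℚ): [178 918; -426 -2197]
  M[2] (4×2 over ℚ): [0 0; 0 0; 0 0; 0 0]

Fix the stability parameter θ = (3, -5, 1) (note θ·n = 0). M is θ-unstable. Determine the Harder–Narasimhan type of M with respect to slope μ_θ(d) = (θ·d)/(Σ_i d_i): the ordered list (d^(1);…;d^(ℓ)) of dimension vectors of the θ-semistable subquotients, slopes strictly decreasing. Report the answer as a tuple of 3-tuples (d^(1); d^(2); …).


Interval decomposition of M: I[1,2]^2, I[3,3]^4.
HN type (ℓ=2): μ^(1)=1; μ^(2)=-1

((0, 0, 4); (2, 2, 0))


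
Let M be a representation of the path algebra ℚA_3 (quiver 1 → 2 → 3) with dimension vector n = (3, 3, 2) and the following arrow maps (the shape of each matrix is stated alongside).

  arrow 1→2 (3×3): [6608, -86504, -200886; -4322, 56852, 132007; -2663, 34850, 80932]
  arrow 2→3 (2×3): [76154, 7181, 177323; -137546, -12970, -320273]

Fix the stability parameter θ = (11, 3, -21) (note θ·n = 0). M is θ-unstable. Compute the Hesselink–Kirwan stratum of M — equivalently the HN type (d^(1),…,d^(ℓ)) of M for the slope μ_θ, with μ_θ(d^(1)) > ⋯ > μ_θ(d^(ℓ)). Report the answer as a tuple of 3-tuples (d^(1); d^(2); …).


Interval decomposition of M: I[1,2], I[1,3]^2.
HN type (ℓ=2): μ^(1)=7; μ^(2)=-7/3

((1, 1, 0); (2, 2, 2))


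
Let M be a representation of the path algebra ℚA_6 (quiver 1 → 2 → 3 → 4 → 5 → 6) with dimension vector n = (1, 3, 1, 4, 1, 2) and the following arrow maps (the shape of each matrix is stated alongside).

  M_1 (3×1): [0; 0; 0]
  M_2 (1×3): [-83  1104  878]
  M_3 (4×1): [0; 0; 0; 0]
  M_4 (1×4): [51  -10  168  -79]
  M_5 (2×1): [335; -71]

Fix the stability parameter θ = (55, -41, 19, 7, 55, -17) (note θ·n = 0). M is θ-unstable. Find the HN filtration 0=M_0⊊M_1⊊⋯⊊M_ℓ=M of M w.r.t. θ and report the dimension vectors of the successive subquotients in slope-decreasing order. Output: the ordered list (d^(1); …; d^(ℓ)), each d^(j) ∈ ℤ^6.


Interval decomposition of M: I[1,1], I[2,2]^2, I[2,3], I[4,4]^3, I[4,6], I[6,6].
HN type (ℓ=5): μ^(1)=55; μ^(2)=19; μ^(3)=7; μ^(4)=-17; μ^(5)=-41

((1, 0, 0, 0, 0, 0); (0, 0, 1, 0, 1, 1); (0, 0, 0, 4, 0, 0); (0, 0, 0, 0, 0, 1); (0, 3, 0, 0, 0, 0))


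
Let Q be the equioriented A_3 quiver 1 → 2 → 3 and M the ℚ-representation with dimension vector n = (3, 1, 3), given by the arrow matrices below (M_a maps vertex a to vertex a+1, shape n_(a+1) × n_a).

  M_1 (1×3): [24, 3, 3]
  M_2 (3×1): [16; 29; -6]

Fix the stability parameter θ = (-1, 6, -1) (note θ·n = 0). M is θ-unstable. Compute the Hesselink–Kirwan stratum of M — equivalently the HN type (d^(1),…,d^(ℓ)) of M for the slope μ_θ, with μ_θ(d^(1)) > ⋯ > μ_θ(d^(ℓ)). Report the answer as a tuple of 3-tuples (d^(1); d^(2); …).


Barcode: M ≅ I[1,1]^2, I[1,3], I[3,3]^2. HN layers by μ_θ (2 steps, strictly decreasing):
  μ^(1)=5/2; μ^(2)=-1

((0, 1, 1); (3, 0, 2))


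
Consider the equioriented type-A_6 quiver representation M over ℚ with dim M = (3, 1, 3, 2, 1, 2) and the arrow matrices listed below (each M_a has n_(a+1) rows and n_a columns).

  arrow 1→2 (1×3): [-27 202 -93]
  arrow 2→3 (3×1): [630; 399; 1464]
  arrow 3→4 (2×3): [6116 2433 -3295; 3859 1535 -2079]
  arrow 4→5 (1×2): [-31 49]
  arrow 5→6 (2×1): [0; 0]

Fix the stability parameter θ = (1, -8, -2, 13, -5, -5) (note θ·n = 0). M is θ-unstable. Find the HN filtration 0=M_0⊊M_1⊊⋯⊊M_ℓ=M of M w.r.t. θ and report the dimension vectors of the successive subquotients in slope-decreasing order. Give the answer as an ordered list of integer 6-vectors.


Interval decomposition of M: I[1,1]^2, I[1,5], I[3,3], I[3,4], I[6,6]^2.
HN type (ℓ=6): μ^(1)=13; μ^(2)=4; μ^(3)=1; μ^(4)=-2; μ^(5)=-7/2; μ^(6)=-5

((0, 0, 0, 1, 0, 0); (0, 0, 0, 1, 1, 0); (2, 0, 0, 0, 0, 0); (0, 0, 3, 0, 0, 0); (1, 1, 0, 0, 0, 0); (0, 0, 0, 0, 0, 2))


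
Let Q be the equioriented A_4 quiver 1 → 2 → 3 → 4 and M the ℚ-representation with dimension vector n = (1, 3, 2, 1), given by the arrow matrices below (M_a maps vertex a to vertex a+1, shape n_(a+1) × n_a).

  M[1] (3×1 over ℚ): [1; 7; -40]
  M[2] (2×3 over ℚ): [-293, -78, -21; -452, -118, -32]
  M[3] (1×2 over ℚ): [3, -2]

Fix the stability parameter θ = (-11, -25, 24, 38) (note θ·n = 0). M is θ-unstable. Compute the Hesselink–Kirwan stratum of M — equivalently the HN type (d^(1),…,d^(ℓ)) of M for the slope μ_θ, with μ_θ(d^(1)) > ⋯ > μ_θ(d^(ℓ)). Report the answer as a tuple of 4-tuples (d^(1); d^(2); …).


Interval decomposition of M: I[1,4], I[2,2], I[2,3].
HN type (ℓ=4): μ^(1)=38; μ^(2)=24; μ^(3)=-18; μ^(4)=-25

((0, 0, 0, 1); (0, 0, 2, 0); (1, 1, 0, 0); (0, 2, 0, 0))


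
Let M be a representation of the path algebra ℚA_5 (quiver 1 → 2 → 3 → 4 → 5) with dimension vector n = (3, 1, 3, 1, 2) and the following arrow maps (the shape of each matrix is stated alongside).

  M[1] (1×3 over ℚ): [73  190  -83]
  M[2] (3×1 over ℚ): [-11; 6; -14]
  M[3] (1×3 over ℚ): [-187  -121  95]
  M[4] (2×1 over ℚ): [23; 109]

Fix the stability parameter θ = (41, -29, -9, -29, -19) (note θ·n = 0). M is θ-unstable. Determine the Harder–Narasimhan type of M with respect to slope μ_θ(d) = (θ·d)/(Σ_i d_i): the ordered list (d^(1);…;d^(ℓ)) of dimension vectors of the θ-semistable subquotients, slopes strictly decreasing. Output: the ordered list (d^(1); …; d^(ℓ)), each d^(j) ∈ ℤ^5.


Via rank(M_{q-1}∘⋯∘M_p): M ≅ I[1,1]^2, I[1,5], I[3,3]^2, I[5,5].
μ_θ-semistable layers: μ^(1)=41; μ^(2)=-9; μ^(3)=-19

((2, 0, 0, 0, 0); (1, 1, 3, 1, 1); (0, 0, 0, 0, 1))


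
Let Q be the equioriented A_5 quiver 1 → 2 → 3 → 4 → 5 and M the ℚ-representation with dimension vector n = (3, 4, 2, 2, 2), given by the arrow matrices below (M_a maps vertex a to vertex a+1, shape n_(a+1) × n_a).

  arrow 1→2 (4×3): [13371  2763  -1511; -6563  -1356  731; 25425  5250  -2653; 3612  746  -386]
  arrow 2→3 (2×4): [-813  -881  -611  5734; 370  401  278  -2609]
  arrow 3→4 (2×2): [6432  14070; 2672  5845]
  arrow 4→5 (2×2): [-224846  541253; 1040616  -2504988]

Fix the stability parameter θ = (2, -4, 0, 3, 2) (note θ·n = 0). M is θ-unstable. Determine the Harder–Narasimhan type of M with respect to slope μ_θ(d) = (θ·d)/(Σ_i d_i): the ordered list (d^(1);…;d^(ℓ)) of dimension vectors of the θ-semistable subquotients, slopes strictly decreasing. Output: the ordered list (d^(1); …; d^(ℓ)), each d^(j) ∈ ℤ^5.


Barcode: M ≅ I[1,2], I[1,3], I[1,5], I[2,2], I[4,4], I[5,5]. HN layers by μ_θ (6 steps, strictly decreasing):
  μ^(1)=3; μ^(2)=5/2; μ^(3)=2; μ^(4)=0; μ^(5)=-1; μ^(6)=-4

((0, 0, 0, 1, 0); (0, 0, 0, 1, 1); (0, 0, 0, 0, 1); (0, 0, 2, 0, 0); (3, 3, 0, 0, 0); (0, 1, 0, 0, 0))


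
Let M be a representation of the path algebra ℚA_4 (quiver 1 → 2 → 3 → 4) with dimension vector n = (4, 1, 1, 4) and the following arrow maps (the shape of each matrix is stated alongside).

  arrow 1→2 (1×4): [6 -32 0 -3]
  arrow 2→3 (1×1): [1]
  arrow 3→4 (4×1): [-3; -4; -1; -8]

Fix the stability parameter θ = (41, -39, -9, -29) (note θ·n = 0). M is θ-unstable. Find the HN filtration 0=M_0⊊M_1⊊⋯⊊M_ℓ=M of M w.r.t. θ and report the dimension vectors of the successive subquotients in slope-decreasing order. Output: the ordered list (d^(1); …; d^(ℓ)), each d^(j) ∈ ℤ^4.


Interval decomposition of M: I[1,1]^3, I[1,4], I[4,4]^3.
HN type (ℓ=3): μ^(1)=41; μ^(2)=-9; μ^(3)=-29

((3, 0, 0, 0); (1, 1, 1, 1); (0, 0, 0, 3))


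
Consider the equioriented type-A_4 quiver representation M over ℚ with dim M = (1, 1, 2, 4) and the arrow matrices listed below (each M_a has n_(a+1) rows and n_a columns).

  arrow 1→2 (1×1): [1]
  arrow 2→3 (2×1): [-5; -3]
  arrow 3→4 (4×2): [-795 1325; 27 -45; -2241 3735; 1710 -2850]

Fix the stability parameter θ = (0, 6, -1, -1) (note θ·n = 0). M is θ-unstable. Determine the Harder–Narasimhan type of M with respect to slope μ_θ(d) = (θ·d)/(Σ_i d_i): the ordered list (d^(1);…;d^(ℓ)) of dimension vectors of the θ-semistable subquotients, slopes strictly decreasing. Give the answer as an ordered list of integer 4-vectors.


Barcode: M ≅ I[1,3], I[3,4], I[4,4]^3. HN layers by μ_θ (3 steps, strictly decreasing):
  μ^(1)=5/2; μ^(2)=0; μ^(3)=-1

((0, 1, 1, 0); (1, 0, 0, 0); (0, 0, 1, 4))


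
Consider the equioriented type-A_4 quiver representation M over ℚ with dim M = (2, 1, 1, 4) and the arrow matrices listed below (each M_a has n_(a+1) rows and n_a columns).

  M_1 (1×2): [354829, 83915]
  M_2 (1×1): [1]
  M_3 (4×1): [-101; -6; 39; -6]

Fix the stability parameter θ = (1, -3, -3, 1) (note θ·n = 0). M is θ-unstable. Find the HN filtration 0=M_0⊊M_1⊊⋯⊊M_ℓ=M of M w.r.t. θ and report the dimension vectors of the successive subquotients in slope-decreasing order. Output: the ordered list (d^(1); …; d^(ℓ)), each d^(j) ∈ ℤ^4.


Interval decomposition of M: I[1,1], I[1,4], I[4,4]^3.
HN type (ℓ=2): μ^(1)=1; μ^(2)=-5/3

((1, 0, 0, 4); (1, 1, 1, 0))


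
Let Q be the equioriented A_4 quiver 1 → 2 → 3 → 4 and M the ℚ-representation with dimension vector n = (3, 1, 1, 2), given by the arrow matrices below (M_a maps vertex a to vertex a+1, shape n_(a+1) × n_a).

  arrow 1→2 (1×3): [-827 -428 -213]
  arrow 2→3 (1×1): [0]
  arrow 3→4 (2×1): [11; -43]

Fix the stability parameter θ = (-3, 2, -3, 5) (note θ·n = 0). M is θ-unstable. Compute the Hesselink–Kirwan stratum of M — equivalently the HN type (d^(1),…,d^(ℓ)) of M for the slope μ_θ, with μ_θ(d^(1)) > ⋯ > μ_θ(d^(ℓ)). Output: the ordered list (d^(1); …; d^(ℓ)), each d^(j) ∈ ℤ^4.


Barcode: M ≅ I[1,1]^2, I[1,2], I[3,4], I[4,4]. HN layers by μ_θ (3 steps, strictly decreasing):
  μ^(1)=5; μ^(2)=2; μ^(3)=-3

((0, 0, 0, 2); (0, 1, 0, 0); (3, 0, 1, 0))


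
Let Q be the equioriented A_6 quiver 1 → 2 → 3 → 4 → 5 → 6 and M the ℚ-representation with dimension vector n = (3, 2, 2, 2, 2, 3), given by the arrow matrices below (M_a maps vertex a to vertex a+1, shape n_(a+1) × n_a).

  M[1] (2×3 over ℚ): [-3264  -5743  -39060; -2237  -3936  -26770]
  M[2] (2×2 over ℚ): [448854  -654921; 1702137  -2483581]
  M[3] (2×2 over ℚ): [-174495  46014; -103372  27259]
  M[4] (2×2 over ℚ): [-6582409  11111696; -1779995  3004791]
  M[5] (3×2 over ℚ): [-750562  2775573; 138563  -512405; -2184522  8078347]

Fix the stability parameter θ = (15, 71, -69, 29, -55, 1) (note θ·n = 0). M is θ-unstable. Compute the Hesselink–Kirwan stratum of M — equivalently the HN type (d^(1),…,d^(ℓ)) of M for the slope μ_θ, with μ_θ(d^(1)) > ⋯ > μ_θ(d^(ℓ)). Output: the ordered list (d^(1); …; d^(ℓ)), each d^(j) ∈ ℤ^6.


Barcode: M ≅ I[1,1], I[1,6]^2, I[6,6]. HN layers by μ_θ (3 steps, strictly decreasing):
  μ^(1)=15; μ^(2)=1; μ^(3)=-9/5

((1, 0, 0, 0, 0, 0); (0, 0, 0, 0, 0, 3); (2, 2, 2, 2, 2, 0))


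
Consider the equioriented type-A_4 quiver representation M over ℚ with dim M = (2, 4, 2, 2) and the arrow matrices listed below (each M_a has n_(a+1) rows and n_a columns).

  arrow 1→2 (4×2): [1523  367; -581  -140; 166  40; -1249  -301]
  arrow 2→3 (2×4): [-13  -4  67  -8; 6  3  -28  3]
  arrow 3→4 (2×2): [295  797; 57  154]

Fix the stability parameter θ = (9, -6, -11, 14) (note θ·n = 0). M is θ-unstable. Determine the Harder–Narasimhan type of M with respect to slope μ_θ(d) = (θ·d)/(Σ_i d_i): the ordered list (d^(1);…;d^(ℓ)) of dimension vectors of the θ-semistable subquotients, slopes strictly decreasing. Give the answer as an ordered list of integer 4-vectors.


Interval decomposition of M: I[1,4]^2, I[2,2]^2.
HN type (ℓ=3): μ^(1)=14; μ^(2)=-8/3; μ^(3)=-6

((0, 0, 0, 2); (2, 2, 2, 0); (0, 2, 0, 0))


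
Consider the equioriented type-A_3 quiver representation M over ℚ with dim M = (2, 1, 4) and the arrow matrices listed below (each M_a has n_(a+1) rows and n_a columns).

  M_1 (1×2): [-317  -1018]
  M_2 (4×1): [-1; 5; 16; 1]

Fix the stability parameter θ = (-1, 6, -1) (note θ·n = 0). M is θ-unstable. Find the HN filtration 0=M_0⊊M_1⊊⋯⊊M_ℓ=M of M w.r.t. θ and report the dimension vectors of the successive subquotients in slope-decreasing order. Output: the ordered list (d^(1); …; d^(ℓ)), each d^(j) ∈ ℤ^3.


Via rank(M_{q-1}∘⋯∘M_p): M ≅ I[1,1], I[1,3], I[3,3]^3.
μ_θ-semistable layers: μ^(1)=5/2; μ^(2)=-1

((0, 1, 1); (2, 0, 3))
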